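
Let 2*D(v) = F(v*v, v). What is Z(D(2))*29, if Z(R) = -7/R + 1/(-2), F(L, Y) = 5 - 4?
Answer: -841/2 ≈ -420.50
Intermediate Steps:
F(L, Y) = 1
D(v) = ½ (D(v) = (½)*1 = ½)
Z(R) = -½ - 7/R (Z(R) = -7/R + 1*(-½) = -7/R - ½ = -½ - 7/R)
Z(D(2))*29 = ((-14 - 1*½)/(2*(½)))*29 = ((½)*2*(-14 - ½))*29 = ((½)*2*(-29/2))*29 = -29/2*29 = -841/2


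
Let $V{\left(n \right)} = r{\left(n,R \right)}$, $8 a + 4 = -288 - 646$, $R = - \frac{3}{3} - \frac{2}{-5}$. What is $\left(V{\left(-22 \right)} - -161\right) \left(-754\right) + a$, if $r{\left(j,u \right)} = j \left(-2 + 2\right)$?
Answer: $- \frac{486045}{4} \approx -1.2151 \cdot 10^{5}$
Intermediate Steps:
$R = - \frac{3}{5}$ ($R = \left(-3\right) \frac{1}{3} - - \frac{2}{5} = -1 + \frac{2}{5} = - \frac{3}{5} \approx -0.6$)
$r{\left(j,u \right)} = 0$ ($r{\left(j,u \right)} = j 0 = 0$)
$a = - \frac{469}{4}$ ($a = - \frac{1}{2} + \frac{-288 - 646}{8} = - \frac{1}{2} + \frac{1}{8} \left(-934\right) = - \frac{1}{2} - \frac{467}{4} = - \frac{469}{4} \approx -117.25$)
$V{\left(n \right)} = 0$
$\left(V{\left(-22 \right)} - -161\right) \left(-754\right) + a = \left(0 - -161\right) \left(-754\right) - \frac{469}{4} = \left(0 + 161\right) \left(-754\right) - \frac{469}{4} = 161 \left(-754\right) - \frac{469}{4} = -121394 - \frac{469}{4} = - \frac{486045}{4}$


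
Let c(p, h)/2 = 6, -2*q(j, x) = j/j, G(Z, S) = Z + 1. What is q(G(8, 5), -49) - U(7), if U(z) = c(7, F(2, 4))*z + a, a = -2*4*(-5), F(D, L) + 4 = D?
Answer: -249/2 ≈ -124.50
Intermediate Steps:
G(Z, S) = 1 + Z
F(D, L) = -4 + D
q(j, x) = -½ (q(j, x) = -j/(2*j) = -½*1 = -½)
a = 40 (a = -8*(-5) = 40)
c(p, h) = 12 (c(p, h) = 2*6 = 12)
U(z) = 40 + 12*z (U(z) = 12*z + 40 = 40 + 12*z)
q(G(8, 5), -49) - U(7) = -½ - (40 + 12*7) = -½ - (40 + 84) = -½ - 1*124 = -½ - 124 = -249/2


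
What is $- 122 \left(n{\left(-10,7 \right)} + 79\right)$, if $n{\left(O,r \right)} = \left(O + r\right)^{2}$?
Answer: $-10736$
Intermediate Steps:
$- 122 \left(n{\left(-10,7 \right)} + 79\right) = - 122 \left(\left(-10 + 7\right)^{2} + 79\right) = - 122 \left(\left(-3\right)^{2} + 79\right) = - 122 \left(9 + 79\right) = \left(-122\right) 88 = -10736$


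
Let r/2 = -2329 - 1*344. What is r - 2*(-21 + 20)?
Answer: -5344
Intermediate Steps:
r = -5346 (r = 2*(-2329 - 1*344) = 2*(-2329 - 344) = 2*(-2673) = -5346)
r - 2*(-21 + 20) = -5346 - 2*(-21 + 20) = -5346 - 2*(-1) = -5346 + 2 = -5344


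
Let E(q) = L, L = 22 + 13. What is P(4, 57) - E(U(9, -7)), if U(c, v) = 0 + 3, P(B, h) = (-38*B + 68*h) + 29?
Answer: 3718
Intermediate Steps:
P(B, h) = 29 - 38*B + 68*h
L = 35
U(c, v) = 3
E(q) = 35
P(4, 57) - E(U(9, -7)) = (29 - 38*4 + 68*57) - 1*35 = (29 - 152 + 3876) - 35 = 3753 - 35 = 3718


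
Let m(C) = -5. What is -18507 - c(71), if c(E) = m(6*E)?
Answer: -18502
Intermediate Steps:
c(E) = -5
-18507 - c(71) = -18507 - 1*(-5) = -18507 + 5 = -18502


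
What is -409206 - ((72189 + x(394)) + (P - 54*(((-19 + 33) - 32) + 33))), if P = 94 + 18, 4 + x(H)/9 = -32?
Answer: -480373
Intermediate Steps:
x(H) = -324 (x(H) = -36 + 9*(-32) = -36 - 288 = -324)
P = 112
-409206 - ((72189 + x(394)) + (P - 54*(((-19 + 33) - 32) + 33))) = -409206 - ((72189 - 324) + (112 - 54*(((-19 + 33) - 32) + 33))) = -409206 - (71865 + (112 - 54*((14 - 32) + 33))) = -409206 - (71865 + (112 - 54*(-18 + 33))) = -409206 - (71865 + (112 - 54*15)) = -409206 - (71865 + (112 - 810)) = -409206 - (71865 - 698) = -409206 - 1*71167 = -409206 - 71167 = -480373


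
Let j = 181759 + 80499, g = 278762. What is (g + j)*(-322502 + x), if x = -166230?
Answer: -264413786640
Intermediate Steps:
j = 262258
(g + j)*(-322502 + x) = (278762 + 262258)*(-322502 - 166230) = 541020*(-488732) = -264413786640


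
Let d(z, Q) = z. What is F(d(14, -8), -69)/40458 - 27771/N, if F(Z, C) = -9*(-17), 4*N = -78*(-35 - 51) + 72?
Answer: -124811087/7619590 ≈ -16.380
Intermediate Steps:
N = 1695 (N = (-78*(-35 - 51) + 72)/4 = (-78*(-86) + 72)/4 = (6708 + 72)/4 = (¼)*6780 = 1695)
F(Z, C) = 153
F(d(14, -8), -69)/40458 - 27771/N = 153/40458 - 27771/1695 = 153*(1/40458) - 27771*1/1695 = 51/13486 - 9257/565 = -124811087/7619590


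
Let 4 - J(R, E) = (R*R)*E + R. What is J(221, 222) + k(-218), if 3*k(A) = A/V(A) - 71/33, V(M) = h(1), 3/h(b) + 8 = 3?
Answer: -357812354/33 ≈ -1.0843e+7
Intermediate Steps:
h(b) = -3/5 (h(b) = 3/(-8 + 3) = 3/(-5) = 3*(-1/5) = -3/5)
V(M) = -3/5
J(R, E) = 4 - R - E*R**2 (J(R, E) = 4 - ((R*R)*E + R) = 4 - (R**2*E + R) = 4 - (E*R**2 + R) = 4 - (R + E*R**2) = 4 + (-R - E*R**2) = 4 - R - E*R**2)
k(A) = -71/99 - 5*A/9 (k(A) = (A/(-3/5) - 71/33)/3 = (A*(-5/3) - 71*1/33)/3 = (-5*A/3 - 71/33)/3 = (-71/33 - 5*A/3)/3 = -71/99 - 5*A/9)
J(221, 222) + k(-218) = (4 - 1*221 - 1*222*221**2) + (-71/99 - 5/9*(-218)) = (4 - 221 - 1*222*48841) + (-71/99 + 1090/9) = (4 - 221 - 10842702) + 3973/33 = -10842919 + 3973/33 = -357812354/33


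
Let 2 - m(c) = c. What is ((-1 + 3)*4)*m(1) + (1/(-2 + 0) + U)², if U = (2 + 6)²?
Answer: 16161/4 ≈ 4040.3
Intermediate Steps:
m(c) = 2 - c
U = 64 (U = 8² = 64)
((-1 + 3)*4)*m(1) + (1/(-2 + 0) + U)² = ((-1 + 3)*4)*(2 - 1*1) + (1/(-2 + 0) + 64)² = (2*4)*(2 - 1) + (1/(-2) + 64)² = 8*1 + (-½ + 64)² = 8 + (127/2)² = 8 + 16129/4 = 16161/4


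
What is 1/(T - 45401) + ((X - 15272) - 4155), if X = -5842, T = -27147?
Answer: -1833215413/72548 ≈ -25269.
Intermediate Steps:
1/(T - 45401) + ((X - 15272) - 4155) = 1/(-27147 - 45401) + ((-5842 - 15272) - 4155) = 1/(-72548) + (-21114 - 4155) = -1/72548 - 25269 = -1833215413/72548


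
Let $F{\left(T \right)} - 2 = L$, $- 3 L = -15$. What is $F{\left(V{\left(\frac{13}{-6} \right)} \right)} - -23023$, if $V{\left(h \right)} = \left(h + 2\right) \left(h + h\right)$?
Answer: $23030$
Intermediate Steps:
$L = 5$ ($L = \left(- \frac{1}{3}\right) \left(-15\right) = 5$)
$V{\left(h \right)} = 2 h \left(2 + h\right)$ ($V{\left(h \right)} = \left(2 + h\right) 2 h = 2 h \left(2 + h\right)$)
$F{\left(T \right)} = 7$ ($F{\left(T \right)} = 2 + 5 = 7$)
$F{\left(V{\left(\frac{13}{-6} \right)} \right)} - -23023 = 7 - -23023 = 7 + 23023 = 23030$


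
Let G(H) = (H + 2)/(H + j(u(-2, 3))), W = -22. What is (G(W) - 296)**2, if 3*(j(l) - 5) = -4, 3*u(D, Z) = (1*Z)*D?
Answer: 10523536/121 ≈ 86971.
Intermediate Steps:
u(D, Z) = D*Z/3 (u(D, Z) = ((1*Z)*D)/3 = (Z*D)/3 = (D*Z)/3 = D*Z/3)
j(l) = 11/3 (j(l) = 5 + (1/3)*(-4) = 5 - 4/3 = 11/3)
G(H) = (2 + H)/(11/3 + H) (G(H) = (H + 2)/(H + 11/3) = (2 + H)/(11/3 + H))
(G(W) - 296)**2 = (3*(2 - 22)/(11 + 3*(-22)) - 296)**2 = (3*(-20)/(11 - 66) - 296)**2 = (3*(-20)/(-55) - 296)**2 = (3*(-1/55)*(-20) - 296)**2 = (12/11 - 296)**2 = (-3244/11)**2 = 10523536/121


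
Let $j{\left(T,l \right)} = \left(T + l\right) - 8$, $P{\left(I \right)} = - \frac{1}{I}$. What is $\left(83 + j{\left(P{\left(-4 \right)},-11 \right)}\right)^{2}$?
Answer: $\frac{66049}{16} \approx 4128.1$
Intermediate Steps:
$j{\left(T,l \right)} = -8 + T + l$ ($j{\left(T,l \right)} = \left(T + l\right) - 8 = -8 + T + l$)
$\left(83 + j{\left(P{\left(-4 \right)},-11 \right)}\right)^{2} = \left(83 - \frac{75}{4}\right)^{2} = \left(\frac{257}{4}\right)^{2} = \frac{66049}{16}$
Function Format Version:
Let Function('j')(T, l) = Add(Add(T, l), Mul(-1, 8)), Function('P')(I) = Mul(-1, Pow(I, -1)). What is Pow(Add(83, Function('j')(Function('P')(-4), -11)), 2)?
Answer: Rational(66049, 16) ≈ 4128.1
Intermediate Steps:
Function('j')(T, l) = Add(-8, T, l) (Function('j')(T, l) = Add(Add(T, l), -8) = Add(-8, T, l))
Pow(Add(83, Function('j')(Function('P')(-4), -11)), 2) = Pow(Add(83, Add(-8, Mul(-1, Pow(-4, -1)), -11)), 2) = Pow(Add(83, Add(-8, Mul(-1, Rational(-1, 4)), -11)), 2) = Pow(Add(83, Add(-8, Rational(1, 4), -11)), 2) = Pow(Add(83, Rational(-75, 4)), 2) = Pow(Rational(257, 4), 2) = Rational(66049, 16)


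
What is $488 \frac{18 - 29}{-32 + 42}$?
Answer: $- \frac{2684}{5} \approx -536.8$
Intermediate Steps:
$488 \frac{18 - 29}{-32 + 42} = 488 \left(- \frac{11}{10}\right) = - \frac{2684}{5}$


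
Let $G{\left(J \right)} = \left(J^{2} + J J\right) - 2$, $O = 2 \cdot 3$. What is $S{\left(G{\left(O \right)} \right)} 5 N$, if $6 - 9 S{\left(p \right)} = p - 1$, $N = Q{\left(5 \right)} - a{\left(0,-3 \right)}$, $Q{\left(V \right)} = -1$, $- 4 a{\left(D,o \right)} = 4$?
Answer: $0$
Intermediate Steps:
$a{\left(D,o \right)} = -1$ ($a{\left(D,o \right)} = \left(- \frac{1}{4}\right) 4 = -1$)
$N = 0$ ($N = -1 - -1 = -1 + 1 = 0$)
$O = 6$
$G{\left(J \right)} = -2 + 2 J^{2}$ ($G{\left(J \right)} = \left(J^{2} + J^{2}\right) - 2 = 2 J^{2} - 2 = -2 + 2 J^{2}$)
$S{\left(p \right)} = \frac{7}{9} - \frac{p}{9}$ ($S{\left(p \right)} = \frac{2}{3} - \frac{p - 1}{9} = \frac{2}{3} - \frac{-1 + p}{9} = \frac{2}{3} - \left(- \frac{1}{9} + \frac{p}{9}\right) = \frac{7}{9} - \frac{p}{9}$)
$S{\left(G{\left(O \right)} \right)} 5 N = \left(\frac{7}{9} - \frac{-2 + 2 \cdot 6^{2}}{9}\right) 5 \cdot 0 = \left(\frac{7}{9} - \frac{-2 + 2 \cdot 36}{9}\right) 5 \cdot 0 = \left(\frac{7}{9} - \frac{-2 + 72}{9}\right) 5 \cdot 0 = \left(\frac{7}{9} - \frac{70}{9}\right) 5 \cdot 0 = \left(-7\right) 5 \cdot 0 = \left(-35\right) 0 = 0$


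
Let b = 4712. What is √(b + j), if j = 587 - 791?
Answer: 14*√23 ≈ 67.142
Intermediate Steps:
j = -204
√(b + j) = √(4712 - 204) = √4508 = 14*√23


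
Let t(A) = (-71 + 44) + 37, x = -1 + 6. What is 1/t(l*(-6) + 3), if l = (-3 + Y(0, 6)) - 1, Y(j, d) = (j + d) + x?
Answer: ⅒ ≈ 0.10000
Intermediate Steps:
x = 5
Y(j, d) = 5 + d + j (Y(j, d) = (j + d) + 5 = (d + j) + 5 = 5 + d + j)
l = 7 (l = (-3 + (5 + 6 + 0)) - 1 = (-3 + 11) - 1 = 8 - 1 = 7)
t(A) = 10 (t(A) = -27 + 37 = 10)
1/t(l*(-6) + 3) = 1/10 = ⅒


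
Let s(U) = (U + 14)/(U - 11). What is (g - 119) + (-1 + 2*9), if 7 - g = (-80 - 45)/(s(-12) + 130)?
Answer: -280985/2988 ≈ -94.038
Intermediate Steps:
s(U) = (14 + U)/(-11 + U)
g = 23791/2988 (g = 7 - (-80 - 45)/((14 - 12)/(-11 - 12) + 130) = 7 - (-125)/(2/(-23) + 130) = 7 - (-125)/(-1/23*2 + 130) = 7 - (-125)/(-2/23 + 130) = 7 - (-125)/2988/23 = 7 - (-125)*23/2988 = 7 - 1*(-2875/2988) = 7 + 2875/2988 = 23791/2988 ≈ 7.9622)
(g - 119) + (-1 + 2*9) = (23791/2988 - 119) + (-1 + 2*9) = -331781/2988 + (-1 + 18) = -331781/2988 + 17 = -280985/2988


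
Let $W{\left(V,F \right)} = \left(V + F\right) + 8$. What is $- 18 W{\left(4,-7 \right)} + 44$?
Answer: $-46$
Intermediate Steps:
$W{\left(V,F \right)} = 8 + F + V$ ($W{\left(V,F \right)} = \left(F + V\right) + 8 = 8 + F + V$)
$- 18 W{\left(4,-7 \right)} + 44 = - 18 \left(8 - 7 + 4\right) + 44 = \left(-18\right) 5 + 44 = -90 + 44 = -46$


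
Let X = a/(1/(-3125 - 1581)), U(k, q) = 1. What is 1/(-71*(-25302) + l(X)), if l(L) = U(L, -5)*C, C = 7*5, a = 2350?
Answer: 1/1796477 ≈ 5.5665e-7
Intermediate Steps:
C = 35
X = -11059100 (X = 2350/(1/(-3125 - 1581)) = 2350/(1/(-4706)) = 2350/(-1/4706) = 2350*(-4706) = -11059100)
l(L) = 35 (l(L) = 1*35 = 35)
1/(-71*(-25302) + l(X)) = 1/(-71*(-25302) + 35) = 1/(1796442 + 35) = 1/1796477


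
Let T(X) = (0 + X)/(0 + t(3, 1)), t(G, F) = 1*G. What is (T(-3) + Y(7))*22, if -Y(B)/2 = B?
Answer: -330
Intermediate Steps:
t(G, F) = G
Y(B) = -2*B
T(X) = X/3 (T(X) = (0 + X)/(0 + 3) = X/3)
(T(-3) + Y(7))*22 = ((⅓)*(-3) - 2*7)*22 = (-1 - 14)*22 = -15*22 = -330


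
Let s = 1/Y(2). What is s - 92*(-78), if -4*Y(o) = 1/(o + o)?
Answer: 7160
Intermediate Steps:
Y(o) = -1/(8*o) (Y(o) = -1/(4*(o + o)) = -1/(2*o)/4 = -1/(8*o))
s = -16 (s = 1/(-1/8/2) = 1/(-1/8*1/2) = 1/(-1/16) = -16)
s - 92*(-78) = -16 - 92*(-78) = -16 + 7176 = 7160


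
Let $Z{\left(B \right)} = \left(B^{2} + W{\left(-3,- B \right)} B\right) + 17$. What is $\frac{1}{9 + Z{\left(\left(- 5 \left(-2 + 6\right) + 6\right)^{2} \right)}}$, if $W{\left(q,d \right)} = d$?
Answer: $\frac{1}{26} \approx 0.038462$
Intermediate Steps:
$Z{\left(B \right)} = 17$ ($Z{\left(B \right)} = \left(B^{2} + - B B\right) + 17 = \left(B^{2} - B^{2}\right) + 17 = 0 + 17 = 17$)
$\frac{1}{9 + Z{\left(\left(- 5 \left(-2 + 6\right) + 6\right)^{2} \right)}} = \frac{1}{9 + 17} = \frac{1}{26}$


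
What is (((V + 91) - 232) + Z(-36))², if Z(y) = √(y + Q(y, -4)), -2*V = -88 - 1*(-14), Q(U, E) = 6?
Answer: (-104 + I*√30)² ≈ 10786.0 - 1139.3*I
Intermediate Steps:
V = 37 (V = -(-88 - 1*(-14))/2 = -(-88 + 14)/2 = -½*(-74) = 37)
Z(y) = √(6 + y) (Z(y) = √(y + 6) = √(6 + y))
(((V + 91) - 232) + Z(-36))² = (((37 + 91) - 232) + √(6 - 36))² = ((128 - 232) + √(-30))² = (-104 + I*√30)²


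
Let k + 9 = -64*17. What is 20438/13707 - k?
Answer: 15057017/13707 ≈ 1098.5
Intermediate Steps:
k = -1097 (k = -9 - 64*17 = -9 - 1088 = -1097)
20438/13707 - k = 20438/13707 - 1*(-1097) = 20438*(1/13707) + 1097 = 20438/13707 + 1097 = 15057017/13707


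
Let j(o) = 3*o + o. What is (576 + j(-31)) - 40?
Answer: 412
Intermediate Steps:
j(o) = 4*o
(576 + j(-31)) - 40 = (576 + 4*(-31)) - 40 = (576 - 124) - 40 = 452 - 40 = 412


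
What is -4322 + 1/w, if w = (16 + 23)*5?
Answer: -842789/195 ≈ -4322.0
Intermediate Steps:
w = 195 (w = 39*5 = 195)
-4322 + 1/w = -4322 + 1/195 = -842789/195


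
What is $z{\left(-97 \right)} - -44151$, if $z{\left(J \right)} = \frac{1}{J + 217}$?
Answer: $\frac{5298121}{120} \approx 44151.0$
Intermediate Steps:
$z{\left(J \right)} = \frac{1}{217 + J}$
$z{\left(-97 \right)} - -44151 = \frac{1}{217 - 97} - -44151 = \frac{1}{120} + 44151 = \frac{5298121}{120}$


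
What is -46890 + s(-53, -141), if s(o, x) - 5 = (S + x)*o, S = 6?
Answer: -39730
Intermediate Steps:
s(o, x) = 5 + o*(6 + x) (s(o, x) = 5 + (6 + x)*o = 5 + o*(6 + x))
-46890 + s(-53, -141) = -46890 + (5 + 6*(-53) - 53*(-141)) = -46890 + (5 - 318 + 7473) = -46890 + 7160 = -39730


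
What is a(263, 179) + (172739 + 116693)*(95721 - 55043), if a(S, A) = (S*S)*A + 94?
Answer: 11785896241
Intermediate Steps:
a(S, A) = 94 + A*S**2 (a(S, A) = S**2*A + 94 = A*S**2 + 94 = 94 + A*S**2)
a(263, 179) + (172739 + 116693)*(95721 - 55043) = (94 + 179*263**2) + (172739 + 116693)*(95721 - 55043) = (94 + 179*69169) + 289432*40678 = (94 + 12381251) + 11773514896 = 12381345 + 11773514896 = 11785896241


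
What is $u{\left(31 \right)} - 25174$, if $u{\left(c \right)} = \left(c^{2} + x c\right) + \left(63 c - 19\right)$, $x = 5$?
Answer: $-22124$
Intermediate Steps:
$u{\left(c \right)} = -19 + c^{2} + 68 c$ ($u{\left(c \right)} = \left(c^{2} + 5 c\right) + \left(63 c - 19\right) = \left(c^{2} + 5 c\right) + \left(-19 + 63 c\right) = -19 + c^{2} + 68 c$)
$u{\left(31 \right)} - 25174 = \left(-19 + 31^{2} + 68 \cdot 31\right) - 25174 = \left(-19 + 961 + 2108\right) - 25174 = 3050 - 25174 = -22124$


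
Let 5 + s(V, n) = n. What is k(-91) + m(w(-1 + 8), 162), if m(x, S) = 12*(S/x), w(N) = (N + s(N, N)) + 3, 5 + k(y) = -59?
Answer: 98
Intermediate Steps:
s(V, n) = -5 + n
k(y) = -64 (k(y) = -5 - 59 = -64)
w(N) = -2 + 2*N (w(N) = (N + (-5 + N)) + 3 = (-5 + 2*N) + 3 = -2 + 2*N)
m(x, S) = 12*S/x
k(-91) + m(w(-1 + 8), 162) = -64 + 12*162/(-2 + 2*(-1 + 8)) = -64 + 12*162/(-2 + 2*7) = -64 + 12*162/(-2 + 14) = -64 + 12*162/12 = -64 + 12*162*(1/12) = -64 + 162 = 98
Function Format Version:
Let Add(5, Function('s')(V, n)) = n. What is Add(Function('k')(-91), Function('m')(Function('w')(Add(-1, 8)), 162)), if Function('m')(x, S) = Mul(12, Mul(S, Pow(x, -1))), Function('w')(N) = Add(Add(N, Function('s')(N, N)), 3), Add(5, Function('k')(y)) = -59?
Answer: 98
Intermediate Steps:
Function('s')(V, n) = Add(-5, n)
Function('k')(y) = -64 (Function('k')(y) = Add(-5, -59) = -64)
Function('w')(N) = Add(-2, Mul(2, N)) (Function('w')(N) = Add(Add(N, Add(-5, N)), 3) = Add(Add(-5, Mul(2, N)), 3) = Add(-2, Mul(2, N)))
Function('m')(x, S) = Mul(12, S, Pow(x, -1))
Add(Function('k')(-91), Function('m')(Function('w')(Add(-1, 8)), 162)) = Add(-64, Mul(12, 162, Pow(Add(-2, Mul(2, Add(-1, 8))), -1))) = Add(-64, Mul(12, 162, Pow(Add(-2, Mul(2, 7)), -1))) = Add(-64, Mul(12, 162, Pow(Add(-2, 14), -1))) = Add(-64, Mul(12, 162, Pow(12, -1))) = Add(-64, Mul(12, 162, Rational(1, 12))) = Add(-64, 162) = 98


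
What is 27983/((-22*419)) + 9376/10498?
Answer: -103668783/48385282 ≈ -2.1426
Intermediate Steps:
27983/((-22*419)) + 9376/10498 = 27983/(-9218) + 9376*(1/10498) = 27983*(-1/9218) + 4688/5249 = -27983/9218 + 4688/5249 = -103668783/48385282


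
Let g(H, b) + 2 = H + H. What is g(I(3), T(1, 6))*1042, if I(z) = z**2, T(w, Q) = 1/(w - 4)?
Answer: 16672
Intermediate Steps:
T(w, Q) = 1/(-4 + w)
g(H, b) = -2 + 2*H (g(H, b) = -2 + (H + H) = -2 + 2*H)
g(I(3), T(1, 6))*1042 = (-2 + 2*3**2)*1042 = (-2 + 2*9)*1042 = (-2 + 18)*1042 = 16*1042 = 16672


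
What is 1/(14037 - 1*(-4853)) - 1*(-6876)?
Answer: 129887641/18890 ≈ 6876.0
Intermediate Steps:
1/(14037 - 1*(-4853)) - 1*(-6876) = 1/(14037 + 4853) + 6876 = 1/18890 + 6876 = 129887641/18890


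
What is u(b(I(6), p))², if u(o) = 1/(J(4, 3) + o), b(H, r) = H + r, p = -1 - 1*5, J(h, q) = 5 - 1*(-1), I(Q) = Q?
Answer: 1/36 ≈ 0.027778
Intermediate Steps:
J(h, q) = 6 (J(h, q) = 5 + 1 = 6)
p = -6 (p = -1 - 5 = -6)
u(o) = 1/(6 + o)
u(b(I(6), p))² = (1/(6 + (6 - 6)))² = (1/(6 + 0))² = (1/6)² = (⅙)² = 1/36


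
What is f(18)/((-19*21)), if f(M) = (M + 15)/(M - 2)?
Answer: -11/2128 ≈ -0.0051692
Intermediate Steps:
f(M) = (15 + M)/(-2 + M)
f(18)/((-19*21)) = ((15 + 18)/(-2 + 18))/((-19*21)) = (33/16)/(-399) = ((1/16)*33)*(-1/399) = (33/16)*(-1/399) = -11/2128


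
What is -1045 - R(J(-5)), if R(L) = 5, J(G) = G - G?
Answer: -1050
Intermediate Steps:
J(G) = 0
-1045 - R(J(-5)) = -1045 - 1*5 = -1045 - 5 = -1050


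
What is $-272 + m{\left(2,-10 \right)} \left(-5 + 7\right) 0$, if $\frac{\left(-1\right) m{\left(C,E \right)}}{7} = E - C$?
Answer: $-272$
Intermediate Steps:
$m{\left(C,E \right)} = - 7 E + 7 C$ ($m{\left(C,E \right)} = - 7 \left(E - C\right) = - 7 E + 7 C$)
$-272 + m{\left(2,-10 \right)} \left(-5 + 7\right) 0 = -272 + \left(\left(-7\right) \left(-10\right) + 7 \cdot 2\right) \left(-5 + 7\right) 0 = -272 + \left(70 + 14\right) 2 \cdot 0 = -272 + 84 \cdot 0 = -272 + 0 = -272$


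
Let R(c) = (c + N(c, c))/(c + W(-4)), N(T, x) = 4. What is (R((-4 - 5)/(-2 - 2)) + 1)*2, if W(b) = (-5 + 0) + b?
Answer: 4/27 ≈ 0.14815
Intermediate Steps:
W(b) = -5 + b
R(c) = (4 + c)/(-9 + c) (R(c) = (c + 4)/(c + (-5 - 4)) = (4 + c)/(c - 9) = (4 + c)/(-9 + c))
(R((-4 - 5)/(-2 - 2)) + 1)*2 = ((4 + (-4 - 5)/(-2 - 2))/(-9 + (-4 - 5)/(-2 - 2)) + 1)*2 = ((4 - 9/(-4))/(-9 - 9/(-4)) + 1)*2 = ((4 - 9*(-1/4))/(-9 - 9*(-1/4)) + 1)*2 = ((4 + 9/4)/(-9 + 9/4) + 1)*2 = ((25/4)/(-27/4) + 1)*2 = (-4/27*25/4 + 1)*2 = (-25/27 + 1)*2 = (2/27)*2 = 4/27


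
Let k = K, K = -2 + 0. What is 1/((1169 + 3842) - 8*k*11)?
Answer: 1/5187 ≈ 0.00019279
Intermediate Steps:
K = -2
k = -2
1/((1169 + 3842) - 8*k*11) = 1/((1169 + 3842) - 8*(-2)*11) = 1/(5011 + 16*11) = 1/(5011 + 176) = 1/5187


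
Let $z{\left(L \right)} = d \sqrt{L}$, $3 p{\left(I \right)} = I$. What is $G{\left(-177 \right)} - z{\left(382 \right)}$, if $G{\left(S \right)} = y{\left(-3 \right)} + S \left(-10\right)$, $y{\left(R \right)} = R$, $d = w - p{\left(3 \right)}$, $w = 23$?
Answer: $1767 - 22 \sqrt{382} \approx 1337.0$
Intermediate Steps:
$p{\left(I \right)} = \frac{I}{3}$
$d = 22$ ($d = 23 - \frac{1}{3} \cdot 3 = 23 - 1 = 22$)
$z{\left(L \right)} = 22 \sqrt{L}$
$G{\left(S \right)} = -3 - 10 S$ ($G{\left(S \right)} = -3 + S \left(-10\right) = -3 - 10 S$)
$G{\left(-177 \right)} - z{\left(382 \right)} = \left(-3 - -1770\right) - 22 \sqrt{382} = \left(-3 + 1770\right) - 22 \sqrt{382} = 1767 - 22 \sqrt{382}$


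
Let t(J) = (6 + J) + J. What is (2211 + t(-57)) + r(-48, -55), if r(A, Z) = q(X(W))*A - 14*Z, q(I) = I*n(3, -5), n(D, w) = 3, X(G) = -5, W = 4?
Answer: 3593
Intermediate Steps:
t(J) = 6 + 2*J
q(I) = 3*I (q(I) = I*3 = 3*I)
r(A, Z) = -15*A - 14*Z (r(A, Z) = (3*(-5))*A - 14*Z = -15*A - 14*Z)
(2211 + t(-57)) + r(-48, -55) = (2211 + (6 + 2*(-57))) + (-15*(-48) - 14*(-55)) = (2211 + (6 - 114)) + (720 + 770) = (2211 - 108) + 1490 = 2103 + 1490 = 3593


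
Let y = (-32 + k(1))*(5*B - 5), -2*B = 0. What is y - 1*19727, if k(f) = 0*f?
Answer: -19567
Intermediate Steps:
k(f) = 0
B = 0 (B = -1/2*0 = 0)
y = 160 (y = (-32 + 0)*(5*0 - 5) = -32*(0 - 5) = -32*(-5) = 160)
y - 1*19727 = 160 - 1*19727 = 160 - 19727 = -19567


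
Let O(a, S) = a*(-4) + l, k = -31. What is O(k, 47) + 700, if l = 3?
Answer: 827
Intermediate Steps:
O(a, S) = 3 - 4*a (O(a, S) = a*(-4) + 3 = -4*a + 3 = 3 - 4*a)
O(k, 47) + 700 = (3 - 4*(-31)) + 700 = (3 + 124) + 700 = 127 + 700 = 827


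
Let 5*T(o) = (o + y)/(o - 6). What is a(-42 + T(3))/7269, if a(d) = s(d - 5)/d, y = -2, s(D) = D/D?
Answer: -5/1528913 ≈ -3.2703e-6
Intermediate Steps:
s(D) = 1
T(o) = (-2 + o)/(5*(-6 + o)) (T(o) = ((o - 2)/(o - 6))/5 = ((-2 + o)/(-6 + o))/5 = (-2 + o)/(5*(-6 + o)))
a(d) = 1/d
a(-42 + T(3))/7269 = 1/(-42 + (-2 + 3)/(5*(-6 + 3))*7269) = (1/7269)/(-42 + (⅕)*1/(-3)) = (1/7269)/(-42 + (⅕)*(-⅓)*1) = (1/7269)/(-42 - 1/15) = (1/7269)/(-631/15) = -15/631*1/7269 = -5/1528913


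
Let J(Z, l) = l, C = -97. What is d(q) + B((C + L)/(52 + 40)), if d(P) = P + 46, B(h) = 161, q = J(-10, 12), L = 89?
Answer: 219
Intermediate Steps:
q = 12
d(P) = 46 + P
d(q) + B((C + L)/(52 + 40)) = (46 + 12) + 161 = 58 + 161 = 219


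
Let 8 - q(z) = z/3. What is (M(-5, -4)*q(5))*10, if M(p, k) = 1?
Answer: 190/3 ≈ 63.333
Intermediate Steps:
q(z) = 8 - z/3
(M(-5, -4)*q(5))*10 = (1*(8 - 1/3*5))*10 = (1*(8 - 5/3))*10 = (1*(19/3))*10 = (19/3)*10 = 190/3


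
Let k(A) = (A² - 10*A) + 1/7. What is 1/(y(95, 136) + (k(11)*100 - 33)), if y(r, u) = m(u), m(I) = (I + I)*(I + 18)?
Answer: 7/300785 ≈ 2.3272e-5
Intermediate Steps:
m(I) = 2*I*(18 + I) (m(I) = (2*I)*(18 + I) = 2*I*(18 + I))
k(A) = ⅐ + A² - 10*A (k(A) = (A² - 10*A) + ⅐ = ⅐ + A² - 10*A)
y(r, u) = 2*u*(18 + u)
1/(y(95, 136) + (k(11)*100 - 33)) = 1/(2*136*(18 + 136) + ((⅐ + 11² - 10*11)*100 - 33)) = 1/(2*136*154 + ((⅐ + 121 - 110)*100 - 33)) = 1/(41888 + ((78/7)*100 - 33)) = 1/(41888 + (7800/7 - 33)) = 1/(41888 + 7569/7) = 1/(300785/7) = 7/300785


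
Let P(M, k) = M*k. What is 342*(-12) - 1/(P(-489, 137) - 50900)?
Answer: -483832871/117893 ≈ -4104.0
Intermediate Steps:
342*(-12) - 1/(P(-489, 137) - 50900) = 342*(-12) - 1/(-489*137 - 50900) = -4104 - 1/(-66993 - 50900) = -4104 - 1/(-117893) = -4104 - 1*(-1/117893) = -4104 + 1/117893 = -483832871/117893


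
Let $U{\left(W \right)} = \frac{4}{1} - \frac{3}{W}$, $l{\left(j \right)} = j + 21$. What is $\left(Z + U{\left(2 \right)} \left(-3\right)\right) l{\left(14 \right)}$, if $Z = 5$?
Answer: $- \frac{175}{2} \approx -87.5$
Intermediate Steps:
$l{\left(j \right)} = 21 + j$
$U{\left(W \right)} = 4 - \frac{3}{W}$ ($U{\left(W \right)} = 4 \cdot 1 - \frac{3}{W} = 4 - \frac{3}{W}$)
$\left(Z + U{\left(2 \right)} \left(-3\right)\right) l{\left(14 \right)} = \left(5 + \left(4 - \frac{3}{2}\right) \left(-3\right)\right) \left(21 + 14\right) = \left(5 + \left(4 - \frac{3}{2}\right) \left(-3\right)\right) 35 = \left(5 + \frac{5}{2} \left(-3\right)\right) 35 = \left(5 - \frac{15}{2}\right) 35 = \left(- \frac{5}{2}\right) 35 = - \frac{175}{2}$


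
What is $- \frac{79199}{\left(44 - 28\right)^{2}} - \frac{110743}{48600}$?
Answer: $- \frac{484677701}{1555200} \approx -311.65$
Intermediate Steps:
$- \frac{79199}{\left(44 - 28\right)^{2}} - \frac{110743}{48600} = - \frac{79199}{16^{2}} - \frac{110743}{48600} = - \frac{79199}{256} - \frac{110743}{48600} = - \frac{484677701}{1555200}$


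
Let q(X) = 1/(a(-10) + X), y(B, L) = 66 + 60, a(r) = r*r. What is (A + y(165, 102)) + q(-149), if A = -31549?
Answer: -1539728/49 ≈ -31423.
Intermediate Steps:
a(r) = r²
y(B, L) = 126
q(X) = 1/(100 + X) (q(X) = 1/((-10)² + X) = 1/(100 + X))
(A + y(165, 102)) + q(-149) = (-31549 + 126) + 1/(100 - 149) = -31423 + 1/(-49) = -31423 - 1/49 = -1539728/49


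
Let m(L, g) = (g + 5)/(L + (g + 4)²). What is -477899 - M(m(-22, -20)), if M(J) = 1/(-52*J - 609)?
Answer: -868342480/1817 ≈ -4.7790e+5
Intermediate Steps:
m(L, g) = (5 + g)/(L + (4 + g)²)
M(J) = 1/(-609 - 52*J)
-477899 - M(m(-22, -20)) = -477899 - (-1)/(609 + 52*((5 - 20)/(-22 + (4 - 20)²))) = -477899 - (-1)/(609 + 52*(-15/(-22 + (-16)²))) = -477899 - (-1)/(609 + 52*(-15/(-22 + 256))) = -477899 - (-1)/(609 + 52*(-15/234)) = -477899 - (-1)/(609 + 52*((1/234)*(-15))) = -477899 - (-1)/(609 + 52*(-5/78)) = -477899 - (-1)/(609 - 10/3) = -477899 - (-1)/1817/3 = -477899 - (-1)*3/1817 = -477899 - 1*(-3/1817) = -477899 + 3/1817 = -868342480/1817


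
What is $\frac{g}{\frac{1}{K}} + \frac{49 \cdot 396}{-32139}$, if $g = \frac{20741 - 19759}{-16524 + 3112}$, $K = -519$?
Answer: $\frac{895536223}{23947126} \approx 37.396$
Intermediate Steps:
$g = - \frac{491}{6706}$ ($g = \frac{982}{-13412} = 982 \left(- \frac{1}{13412}\right) = - \frac{491}{6706} \approx -0.073218$)
$\frac{g}{\frac{1}{K}} + \frac{49 \cdot 396}{-32139} = - \frac{491}{6706 \frac{1}{-519}} + \frac{49 \cdot 396}{-32139} = - \frac{491}{6706 \left(- \frac{1}{519}\right)} + 19404 \left(- \frac{1}{32139}\right) = \left(- \frac{491}{6706}\right) \left(-519\right) - \frac{2156}{3571} = \frac{254829}{6706} - \frac{2156}{3571} = \frac{895536223}{23947126}$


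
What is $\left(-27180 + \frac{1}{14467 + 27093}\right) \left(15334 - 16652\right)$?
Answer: $\frac{744406926541}{20780} \approx 3.5823 \cdot 10^{7}$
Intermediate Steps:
$\left(-27180 + \frac{1}{14467 + 27093}\right) \left(15334 - 16652\right) = \left(-27180 + \frac{1}{41560}\right) \left(-1318\right) = \left(- \frac{1129600799}{41560}\right) \left(-1318\right) = \frac{744406926541}{20780}$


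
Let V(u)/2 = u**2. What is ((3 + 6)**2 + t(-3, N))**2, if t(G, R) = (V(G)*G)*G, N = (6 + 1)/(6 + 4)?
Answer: 59049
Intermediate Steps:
V(u) = 2*u**2
N = 7/10 ≈ 0.70000
t(G, R) = 2*G**4 (t(G, R) = ((2*G**2)*G)*G = (2*G**3)*G = 2*G**4)
((3 + 6)**2 + t(-3, N))**2 = ((3 + 6)**2 + 2*(-3)**4)**2 = (9**2 + 2*81)**2 = (81 + 162)**2 = 243**2 = 59049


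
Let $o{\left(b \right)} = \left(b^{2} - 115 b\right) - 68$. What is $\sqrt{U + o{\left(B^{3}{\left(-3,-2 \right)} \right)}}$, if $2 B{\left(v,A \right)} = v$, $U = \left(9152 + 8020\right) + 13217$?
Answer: $\frac{27 \sqrt{2697}}{8} \approx 175.27$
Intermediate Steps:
$U = 30389$ ($U = 17172 + 13217 = 30389$)
$B{\left(v,A \right)} = \frac{v}{2}$
$o{\left(b \right)} = -68 + b^{2} - 115 b$
$\sqrt{U + o{\left(B^{3}{\left(-3,-2 \right)} \right)}} = \sqrt{30389 - \left(68 - \frac{3105}{8} - \frac{729}{64}\right)} = \sqrt{30389 - \left(- \frac{2561}{8} - \frac{729}{64}\right)} = \sqrt{30389 + \left(-68 + \frac{729}{64} + \frac{3105}{8}\right)} = \sqrt{30389 + \frac{21217}{64}} = \sqrt{\frac{1966113}{64}} = \frac{27 \sqrt{2697}}{8}$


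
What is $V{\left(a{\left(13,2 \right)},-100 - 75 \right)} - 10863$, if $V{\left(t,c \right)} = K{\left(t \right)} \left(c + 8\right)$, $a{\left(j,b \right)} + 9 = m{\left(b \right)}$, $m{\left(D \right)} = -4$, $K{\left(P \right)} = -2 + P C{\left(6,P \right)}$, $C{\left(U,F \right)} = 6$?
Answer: $2497$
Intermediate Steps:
$K{\left(P \right)} = -2 + 6 P$ ($K{\left(P \right)} = -2 + P 6 = -2 + 6 P$)
$a{\left(j,b \right)} = -13$ ($a{\left(j,b \right)} = -9 - 4 = -13$)
$V{\left(t,c \right)} = \left(-2 + 6 t\right) \left(8 + c\right)$ ($V{\left(t,c \right)} = \left(-2 + 6 t\right) \left(c + 8\right) = \left(-2 + 6 t\right) \left(8 + c\right)$)
$V{\left(a{\left(13,2 \right)},-100 - 75 \right)} - 10863 = 2 \left(-1 + 3 \left(-13\right)\right) \left(8 - 175\right) - 10863 = 2 \left(-1 - 39\right) \left(8 - 175\right) - 10863 = 2 \left(-40\right) \left(-167\right) - 10863 = 13360 - 10863 = 2497$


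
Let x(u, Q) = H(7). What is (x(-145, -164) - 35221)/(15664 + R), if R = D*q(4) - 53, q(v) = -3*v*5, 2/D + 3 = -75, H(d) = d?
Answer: -457782/202963 ≈ -2.2555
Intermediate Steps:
D = -1/39 (D = 2/(-3 - 75) = 2/(-78) = 2*(-1/78) = -1/39 ≈ -0.025641)
x(u, Q) = 7
q(v) = -15*v
R = -669/13 (R = -(-5)*4/13 - 53 = -1/39*(-60) - 53 = 20/13 - 53 = -669/13 ≈ -51.462)
(x(-145, -164) - 35221)/(15664 + R) = (7 - 35221)/(15664 - 669/13) = -35214/202963/13 = -35214*13/202963 = -457782/202963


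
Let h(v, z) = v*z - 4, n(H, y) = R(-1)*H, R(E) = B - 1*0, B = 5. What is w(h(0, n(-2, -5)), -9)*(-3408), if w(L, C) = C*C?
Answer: -276048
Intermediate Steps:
R(E) = 5 (R(E) = 5 - 1*0 = 5 + 0 = 5)
n(H, y) = 5*H
h(v, z) = -4 + v*z
w(L, C) = C²
w(h(0, n(-2, -5)), -9)*(-3408) = (-9)²*(-3408) = 81*(-3408) = -276048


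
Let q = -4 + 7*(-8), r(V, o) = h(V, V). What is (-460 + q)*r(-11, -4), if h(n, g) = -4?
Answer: 2080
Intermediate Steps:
r(V, o) = -4
q = -60 (q = -4 - 56 = -60)
(-460 + q)*r(-11, -4) = (-460 - 60)*(-4) = -520*(-4) = 2080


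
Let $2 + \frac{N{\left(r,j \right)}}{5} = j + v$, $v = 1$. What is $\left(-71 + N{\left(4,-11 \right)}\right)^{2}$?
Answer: $17161$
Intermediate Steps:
$N{\left(r,j \right)} = -5 + 5 j$ ($N{\left(r,j \right)} = -10 + 5 \left(j + 1\right) = -10 + 5 \left(1 + j\right) = -10 + \left(5 + 5 j\right) = -5 + 5 j$)
$\left(-71 + N{\left(4,-11 \right)}\right)^{2} = \left(-71 + \left(-5 + 5 \left(-11\right)\right)\right)^{2} = \left(-71 - 60\right)^{2} = \left(-131\right)^{2} = 17161$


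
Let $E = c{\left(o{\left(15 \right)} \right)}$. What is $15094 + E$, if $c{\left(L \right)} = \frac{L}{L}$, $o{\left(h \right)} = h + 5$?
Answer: $15095$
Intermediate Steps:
$o{\left(h \right)} = 5 + h$
$c{\left(L \right)} = 1$
$E = 1$
$15094 + E = 15094 + 1 = 15095$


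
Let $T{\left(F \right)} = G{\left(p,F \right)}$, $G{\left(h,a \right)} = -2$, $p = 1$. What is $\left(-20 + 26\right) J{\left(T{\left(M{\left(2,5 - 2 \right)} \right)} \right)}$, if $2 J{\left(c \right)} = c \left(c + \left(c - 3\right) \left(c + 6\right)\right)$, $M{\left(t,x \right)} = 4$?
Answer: $132$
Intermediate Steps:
$T{\left(F \right)} = -2$
$J{\left(c \right)} = \frac{c \left(c + \left(-3 + c\right) \left(6 + c\right)\right)}{2}$ ($J{\left(c \right)} = \frac{c \left(c + \left(c - 3\right) \left(c + 6\right)\right)}{2} = \frac{c \left(c + \left(-3 + c\right) \left(6 + c\right)\right)}{2}$)
$\left(-20 + 26\right) J{\left(T{\left(M{\left(2,5 - 2 \right)} \right)} \right)} = \left(-20 + 26\right) \frac{1}{2} \left(-2\right) \left(-18 + \left(-2\right)^{2} + 4 \left(-2\right)\right) = 6 \cdot \frac{1}{2} \left(-2\right) \left(-18 + 4 - 8\right) = 6 \cdot \frac{1}{2} \left(-2\right) \left(-22\right) = 6 \cdot 22 = 132$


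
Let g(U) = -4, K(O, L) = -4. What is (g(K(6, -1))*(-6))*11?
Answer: 264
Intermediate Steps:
(g(K(6, -1))*(-6))*11 = -4*(-6)*11 = 24*11 = 264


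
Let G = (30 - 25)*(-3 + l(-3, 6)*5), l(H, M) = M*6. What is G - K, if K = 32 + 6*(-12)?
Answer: 925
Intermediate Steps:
l(H, M) = 6*M
K = -40 (K = 32 - 72 = -40)
G = 885 (G = (30 - 25)*(-3 + (6*6)*5) = 5*(-3 + 36*5) = 5*(-3 + 180) = 5*177 = 885)
G - K = 885 - 1*(-40) = 885 + 40 = 925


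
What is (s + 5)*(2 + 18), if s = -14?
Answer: -180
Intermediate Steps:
(s + 5)*(2 + 18) = (-14 + 5)*(2 + 18) = -9*20 = -180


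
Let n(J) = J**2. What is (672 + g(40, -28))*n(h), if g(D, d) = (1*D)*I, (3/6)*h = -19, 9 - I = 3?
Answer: 1316928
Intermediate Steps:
I = 6 (I = 9 - 1*3 = 9 - 3 = 6)
h = -38 (h = 2*(-19) = -38)
g(D, d) = 6*D (g(D, d) = (1*D)*6 = D*6 = 6*D)
(672 + g(40, -28))*n(h) = (672 + 6*40)*(-38)**2 = (672 + 240)*1444 = 912*1444 = 1316928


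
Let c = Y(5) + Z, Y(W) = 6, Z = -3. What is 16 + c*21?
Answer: 79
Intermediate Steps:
c = 3 (c = 6 - 3 = 3)
16 + c*21 = 16 + 3*21 = 16 + 63 = 79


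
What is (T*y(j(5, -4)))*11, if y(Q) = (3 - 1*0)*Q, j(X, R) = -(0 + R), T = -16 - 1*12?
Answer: -3696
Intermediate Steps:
T = -28 (T = -16 - 12 = -28)
j(X, R) = -R
y(Q) = 3*Q (y(Q) = (3 + 0)*Q = 3*Q)
(T*y(j(5, -4)))*11 = -84*(-1*(-4))*11 = -84*4*11 = -28*12*11 = -336*11 = -3696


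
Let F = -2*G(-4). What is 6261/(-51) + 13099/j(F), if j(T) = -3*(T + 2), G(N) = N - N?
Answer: -235205/102 ≈ -2305.9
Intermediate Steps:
G(N) = 0
F = 0 (F = -2*0 = 0)
j(T) = -6 - 3*T (j(T) = -3*(2 + T) = -6 - 3*T)
6261/(-51) + 13099/j(F) = 6261/(-51) + 13099/(-6 - 3*0) = 6261*(-1/51) + 13099/(-6 + 0) = -2087/17 + 13099/(-6) = -2087/17 + 13099*(-⅙) = -2087/17 - 13099/6 = -235205/102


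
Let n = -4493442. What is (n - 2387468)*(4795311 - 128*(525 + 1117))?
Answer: -31549901272850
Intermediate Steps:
(n - 2387468)*(4795311 - 128*(525 + 1117)) = (-4493442 - 2387468)*(4795311 - 128*(525 + 1117)) = -6880910*(4795311 - 128*1642) = -6880910*(4795311 - 210176) = -6880910*4585135 = -31549901272850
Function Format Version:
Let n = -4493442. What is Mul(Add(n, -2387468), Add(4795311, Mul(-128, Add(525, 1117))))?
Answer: -31549901272850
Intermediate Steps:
Mul(Add(n, -2387468), Add(4795311, Mul(-128, Add(525, 1117)))) = Mul(Add(-4493442, -2387468), Add(4795311, Mul(-128, Add(525, 1117)))) = Mul(-6880910, Add(4795311, Mul(-128, 1642))) = Mul(-6880910, Add(4795311, -210176)) = Mul(-6880910, 4585135) = -31549901272850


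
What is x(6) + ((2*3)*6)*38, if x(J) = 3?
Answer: 1371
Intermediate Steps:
x(6) + ((2*3)*6)*38 = 3 + ((2*3)*6)*38 = 3 + (6*6)*38 = 3 + 36*38 = 3 + 1368 = 1371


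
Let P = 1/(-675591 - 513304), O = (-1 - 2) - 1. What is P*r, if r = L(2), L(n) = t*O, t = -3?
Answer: -12/1188895 ≈ -1.0093e-5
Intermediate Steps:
O = -4 (O = -3 - 1 = -4)
P = -1/1188895 (P = 1/(-1188895) = -1/1188895 ≈ -8.4112e-7)
L(n) = 12 (L(n) = -3*(-4) = 12)
r = 12
P*r = -1/1188895*12 = -12/1188895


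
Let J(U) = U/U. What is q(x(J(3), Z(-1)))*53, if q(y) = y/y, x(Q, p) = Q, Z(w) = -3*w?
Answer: 53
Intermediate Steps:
J(U) = 1
q(y) = 1
q(x(J(3), Z(-1)))*53 = 1*53 = 53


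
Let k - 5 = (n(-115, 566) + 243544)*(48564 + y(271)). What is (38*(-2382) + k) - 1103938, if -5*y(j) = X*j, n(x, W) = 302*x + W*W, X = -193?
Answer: 31232853133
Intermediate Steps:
n(x, W) = W² + 302*x (n(x, W) = 302*x + W² = W² + 302*x)
y(j) = 193*j/5 (y(j) = -(-193)*j/5 = 193*j/5)
k = 31234047587 (k = 5 + ((566² + 302*(-115)) + 243544)*(48564 + (193/5)*271) = 5 + ((320356 - 34730) + 243544)*(48564 + 52303/5) = 5 + (285626 + 243544)*(295123/5) = 5 + 529170*(295123/5) = 5 + 31234047582 = 31234047587)
(38*(-2382) + k) - 1103938 = (38*(-2382) + 31234047587) - 1103938 = (-90516 + 31234047587) - 1103938 = 31233957071 - 1103938 = 31232853133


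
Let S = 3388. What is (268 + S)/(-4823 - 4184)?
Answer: -3656/9007 ≈ -0.40591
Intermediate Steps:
(268 + S)/(-4823 - 4184) = (268 + 3388)/(-4823 - 4184) = 3656/(-9007) = 3656*(-1/9007) = -3656/9007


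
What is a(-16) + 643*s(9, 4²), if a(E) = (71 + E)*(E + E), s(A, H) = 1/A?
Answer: -15197/9 ≈ -1688.6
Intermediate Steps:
a(E) = 2*E*(71 + E) (a(E) = (71 + E)*(2*E) = 2*E*(71 + E))
a(-16) + 643*s(9, 4²) = 2*(-16)*(71 - 16) + 643/9 = 2*(-16)*55 + 643*(⅑) = -1760 + 643/9 = -15197/9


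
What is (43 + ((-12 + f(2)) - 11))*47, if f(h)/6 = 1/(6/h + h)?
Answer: 4982/5 ≈ 996.40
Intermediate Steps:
f(h) = 6/(h + 6/h) (f(h) = 6/(6/h + h) = 6/(h + 6/h))
(43 + ((-12 + f(2)) - 11))*47 = (43 + ((-12 + 6*2/(6 + 2²)) - 11))*47 = (43 + ((-12 + 6*2/(6 + 4)) - 11))*47 = (43 + ((-12 + 6*2/10) - 11))*47 = (43 + ((-12 + 6*2*(⅒)) - 11))*47 = (43 + ((-12 + 6/5) - 11))*47 = (43 + (-54/5 - 11))*47 = (43 - 109/5)*47 = (106/5)*47 = 4982/5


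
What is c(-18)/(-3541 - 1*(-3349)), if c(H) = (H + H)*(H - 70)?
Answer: -33/2 ≈ -16.500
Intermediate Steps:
c(H) = 2*H*(-70 + H) (c(H) = (2*H)*(-70 + H) = 2*H*(-70 + H))
c(-18)/(-3541 - 1*(-3349)) = (2*(-18)*(-70 - 18))/(-3541 - 1*(-3349)) = (2*(-18)*(-88))/(-3541 + 3349) = 3168/(-192) = 3168*(-1/192) = -33/2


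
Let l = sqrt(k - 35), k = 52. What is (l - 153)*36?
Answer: -5508 + 36*sqrt(17) ≈ -5359.6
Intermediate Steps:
l = sqrt(17) (l = sqrt(52 - 35) = sqrt(17) ≈ 4.1231)
(l - 153)*36 = (sqrt(17) - 153)*36 = (-153 + sqrt(17))*36 = -5508 + 36*sqrt(17)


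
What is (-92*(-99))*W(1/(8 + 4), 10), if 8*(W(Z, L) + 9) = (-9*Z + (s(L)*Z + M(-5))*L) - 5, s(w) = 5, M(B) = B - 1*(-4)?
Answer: -761277/8 ≈ -95160.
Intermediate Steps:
M(B) = 4 + B (M(B) = B + 4 = 4 + B)
W(Z, L) = -77/8 - 9*Z/8 + L*(-1 + 5*Z)/8 (W(Z, L) = -9 + ((-9*Z + (5*Z + (4 - 5))*L) - 5)/8 = -9 + ((-9*Z + (5*Z - 1)*L) - 5)/8 = -9 + ((-9*Z + (-1 + 5*Z)*L) - 5)/8 = -9 + ((-9*Z + L*(-1 + 5*Z)) - 5)/8 = -9 + (-5 - 9*Z + L*(-1 + 5*Z))/8 = -9 + (-5/8 - 9*Z/8 + L*(-1 + 5*Z)/8) = -77/8 - 9*Z/8 + L*(-1 + 5*Z)/8)
(-92*(-99))*W(1/(8 + 4), 10) = (-92*(-99))*(-77/8 - 9/(8*(8 + 4)) - ⅛*10 + (5/8)*10/(8 + 4)) = 9108*(-77/8 - 9/8/12 - 5/4 + (5/8)*10/12) = 9108*(-77/8 - 9/8*1/12 - 5/4 + (5/8)*10*(1/12)) = 9108*(-77/8 - 3/32 - 5/4 + 25/48) = 9108*(-1003/96) = -761277/8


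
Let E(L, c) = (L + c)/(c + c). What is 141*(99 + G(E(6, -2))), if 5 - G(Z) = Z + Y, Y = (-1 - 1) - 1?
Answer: 15228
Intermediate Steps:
E(L, c) = (L + c)/(2*c) (E(L, c) = (L + c)/((2*c)) = (L + c)*(1/(2*c)) = (L + c)/(2*c))
Y = -3 (Y = -2 - 1 = -3)
G(Z) = 8 - Z (G(Z) = 5 - (Z - 3) = 5 - (-3 + Z) = 5 + (3 - Z) = 8 - Z)
141*(99 + G(E(6, -2))) = 141*(99 + (8 - (6 - 2)/(2*(-2)))) = 141*(99 + (8 - (-1)*4/(2*2))) = 141*(99 + (8 - 1*(-1))) = 141*(99 + (8 + 1)) = 141*(99 + 9) = 141*108 = 15228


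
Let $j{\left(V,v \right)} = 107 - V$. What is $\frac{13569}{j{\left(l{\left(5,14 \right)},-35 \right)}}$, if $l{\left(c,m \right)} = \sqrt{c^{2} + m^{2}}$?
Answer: $\frac{1451883}{11228} + \frac{13569 \sqrt{221}}{11228} \approx 147.27$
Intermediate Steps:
$\frac{13569}{j{\left(l{\left(5,14 \right)},-35 \right)}} = \frac{13569}{107 - \sqrt{5^{2} + 14^{2}}} = \frac{13569}{107 - \sqrt{25 + 196}} = \frac{13569}{107 - \sqrt{221}}$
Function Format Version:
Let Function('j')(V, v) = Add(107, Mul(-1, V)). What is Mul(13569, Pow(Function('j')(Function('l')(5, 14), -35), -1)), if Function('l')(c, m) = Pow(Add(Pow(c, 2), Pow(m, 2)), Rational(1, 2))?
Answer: Add(Rational(1451883, 11228), Mul(Rational(13569, 11228), Pow(221, Rational(1, 2)))) ≈ 147.27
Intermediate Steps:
Mul(13569, Pow(Function('j')(Function('l')(5, 14), -35), -1)) = Mul(13569, Pow(Add(107, Mul(-1, Pow(Add(Pow(5, 2), Pow(14, 2)), Rational(1, 2)))), -1)) = Mul(13569, Pow(Add(107, Mul(-1, Pow(Add(25, 196), Rational(1, 2)))), -1)) = Mul(13569, Pow(Add(107, Mul(-1, Pow(221, Rational(1, 2)))), -1))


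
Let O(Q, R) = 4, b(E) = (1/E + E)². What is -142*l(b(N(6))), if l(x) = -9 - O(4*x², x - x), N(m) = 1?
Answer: 1846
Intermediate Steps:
b(E) = (E + 1/E)²
l(x) = -13 (l(x) = -9 - 1*4 = -9 - 4 = -13)
-142*l(b(N(6))) = -142*(-13) = 1846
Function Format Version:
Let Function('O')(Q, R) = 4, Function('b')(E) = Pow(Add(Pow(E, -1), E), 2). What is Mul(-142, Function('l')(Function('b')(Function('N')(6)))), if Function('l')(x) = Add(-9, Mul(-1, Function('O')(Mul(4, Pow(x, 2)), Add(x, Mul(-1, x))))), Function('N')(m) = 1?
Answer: 1846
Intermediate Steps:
Function('b')(E) = Pow(Add(E, Pow(E, -1)), 2)
Function('l')(x) = -13 (Function('l')(x) = Add(-9, Mul(-1, 4)) = Add(-9, -4) = -13)
Mul(-142, Function('l')(Function('b')(Function('N')(6)))) = Mul(-142, -13) = 1846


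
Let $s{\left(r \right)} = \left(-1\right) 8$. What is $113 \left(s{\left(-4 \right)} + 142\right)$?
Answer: $15142$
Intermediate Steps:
$s{\left(r \right)} = -8$
$113 \left(s{\left(-4 \right)} + 142\right) = 113 \left(-8 + 142\right) = 113 \cdot 134 = 15142$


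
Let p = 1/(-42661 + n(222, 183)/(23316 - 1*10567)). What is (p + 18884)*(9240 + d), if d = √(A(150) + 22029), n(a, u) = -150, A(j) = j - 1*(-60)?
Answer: 94901534486469480/543885239 + 30812186521581*√2471/543885239 ≈ 1.7730e+8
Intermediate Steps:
A(j) = 60 + j (A(j) = j + 60 = 60 + j)
d = 3*√2471 (d = √((60 + 150) + 22029) = √(210 + 22029) = √22239 = 3*√2471 ≈ 149.13)
p = -12749/543885239 (p = 1/(-42661 - 150/(23316 - 1*10567)) = 1/(-42661 - 150/(23316 - 10567)) = 1/(-42661 - 150/12749) = 1/(-543885239/12749) = -12749/543885239 ≈ -2.3441e-5)
(p + 18884)*(9240 + d) = (-12749/543885239 + 18884)*(9240 + 3*√2471) = 10270728840527*(9240 + 3*√2471)/543885239 = 94901534486469480/543885239 + 30812186521581*√2471/543885239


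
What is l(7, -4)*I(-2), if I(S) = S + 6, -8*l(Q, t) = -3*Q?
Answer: 21/2 ≈ 10.500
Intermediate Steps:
l(Q, t) = 3*Q/8 (l(Q, t) = -(-3)*Q/8 = 3*Q/8)
I(S) = 6 + S
l(7, -4)*I(-2) = ((3/8)*7)*(6 - 2) = (21/8)*4 = 21/2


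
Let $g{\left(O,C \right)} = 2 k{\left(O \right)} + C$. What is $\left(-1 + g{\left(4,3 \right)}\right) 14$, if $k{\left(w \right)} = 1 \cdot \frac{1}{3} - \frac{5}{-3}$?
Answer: $84$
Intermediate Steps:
$k{\left(w \right)} = 2$ ($k{\left(w \right)} = 1 \cdot \frac{1}{3} - - \frac{5}{3} = \frac{1}{3} + \frac{5}{3} = 2$)
$g{\left(O,C \right)} = 4 + C$ ($g{\left(O,C \right)} = 2 \cdot 2 + C = 4 + C$)
$\left(-1 + g{\left(4,3 \right)}\right) 14 = \left(-1 + \left(4 + 3\right)\right) 14 = \left(-1 + 7\right) 14 = 6 \cdot 14 = 84$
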